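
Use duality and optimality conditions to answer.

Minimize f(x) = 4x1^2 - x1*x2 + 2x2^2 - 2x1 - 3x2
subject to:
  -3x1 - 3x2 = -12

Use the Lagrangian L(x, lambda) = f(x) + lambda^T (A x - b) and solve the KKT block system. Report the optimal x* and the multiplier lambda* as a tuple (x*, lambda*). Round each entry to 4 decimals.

Form the Lagrangian:
  L(x, lambda) = (1/2) x^T Q x + c^T x + lambda^T (A x - b)
Stationarity (grad_x L = 0): Q x + c + A^T lambda = 0.
Primal feasibility: A x = b.

This gives the KKT block system:
  [ Q   A^T ] [ x     ]   [-c ]
  [ A    0  ] [ lambda ] = [ b ]

Solving the linear system:
  x*      = (1.3571, 2.6429)
  lambda* = (2.0714)
  f(x*)   = 7.1071

x* = (1.3571, 2.6429), lambda* = (2.0714)


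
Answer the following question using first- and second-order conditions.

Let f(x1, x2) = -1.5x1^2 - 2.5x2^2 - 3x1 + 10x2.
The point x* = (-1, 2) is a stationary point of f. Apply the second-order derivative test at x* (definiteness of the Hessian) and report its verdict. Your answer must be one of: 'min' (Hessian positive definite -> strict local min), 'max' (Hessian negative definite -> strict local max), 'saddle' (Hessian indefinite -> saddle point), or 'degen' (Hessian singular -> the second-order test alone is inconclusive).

Compute the Hessian H = grad^2 f:
  H = [[-3, 0], [0, -5]]
Verify stationarity: grad f(x*) = H x* + g = (0, 0).
Eigenvalues of H: -5, -3.
Both eigenvalues < 0, so H is negative definite -> x* is a strict local max.

max


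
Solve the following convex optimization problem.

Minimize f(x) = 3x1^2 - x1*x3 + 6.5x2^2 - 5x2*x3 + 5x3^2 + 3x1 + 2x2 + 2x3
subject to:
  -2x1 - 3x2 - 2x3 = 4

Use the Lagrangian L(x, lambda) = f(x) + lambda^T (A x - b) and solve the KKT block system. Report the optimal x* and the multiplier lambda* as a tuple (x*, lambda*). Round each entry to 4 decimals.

Form the Lagrangian:
  L(x, lambda) = (1/2) x^T Q x + c^T x + lambda^T (A x - b)
Stationarity (grad_x L = 0): Q x + c + A^T lambda = 0.
Primal feasibility: A x = b.

This gives the KKT block system:
  [ Q   A^T ] [ x     ]   [-c ]
  [ A    0  ] [ lambda ] = [ b ]

Solving the linear system:
  x*      = (-0.723, -0.4645, -0.5803)
  lambda* = (-0.3788)
  f(x*)   = -1.3716

x* = (-0.723, -0.4645, -0.5803), lambda* = (-0.3788)


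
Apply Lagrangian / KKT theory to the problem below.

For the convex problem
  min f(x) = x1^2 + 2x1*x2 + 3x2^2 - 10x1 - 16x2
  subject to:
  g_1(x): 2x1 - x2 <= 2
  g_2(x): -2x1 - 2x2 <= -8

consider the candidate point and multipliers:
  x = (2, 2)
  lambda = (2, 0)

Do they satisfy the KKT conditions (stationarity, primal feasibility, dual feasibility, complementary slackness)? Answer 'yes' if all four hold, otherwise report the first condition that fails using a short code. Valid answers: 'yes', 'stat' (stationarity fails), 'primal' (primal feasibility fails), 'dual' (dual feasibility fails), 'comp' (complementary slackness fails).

Gradient of f: grad f(x) = Q x + c = (-2, 0)
Constraint values g_i(x) = a_i^T x - b_i:
  g_1((2, 2)) = 0
  g_2((2, 2)) = 0
Stationarity residual: grad f(x) + sum_i lambda_i a_i = (2, -2)
  -> stationarity FAILS
Primal feasibility (all g_i <= 0): OK
Dual feasibility (all lambda_i >= 0): OK
Complementary slackness (lambda_i * g_i(x) = 0 for all i): OK

Verdict: the first failing condition is stationarity -> stat.

stat


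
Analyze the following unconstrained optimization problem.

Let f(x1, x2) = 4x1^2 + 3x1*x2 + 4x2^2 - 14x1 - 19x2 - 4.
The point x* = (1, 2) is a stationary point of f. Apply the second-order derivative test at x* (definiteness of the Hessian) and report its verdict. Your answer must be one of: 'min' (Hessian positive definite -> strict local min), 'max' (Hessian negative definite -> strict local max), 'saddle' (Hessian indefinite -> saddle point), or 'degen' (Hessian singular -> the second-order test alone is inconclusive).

Compute the Hessian H = grad^2 f:
  H = [[8, 3], [3, 8]]
Verify stationarity: grad f(x*) = H x* + g = (0, 0).
Eigenvalues of H: 5, 11.
Both eigenvalues > 0, so H is positive definite -> x* is a strict local min.

min


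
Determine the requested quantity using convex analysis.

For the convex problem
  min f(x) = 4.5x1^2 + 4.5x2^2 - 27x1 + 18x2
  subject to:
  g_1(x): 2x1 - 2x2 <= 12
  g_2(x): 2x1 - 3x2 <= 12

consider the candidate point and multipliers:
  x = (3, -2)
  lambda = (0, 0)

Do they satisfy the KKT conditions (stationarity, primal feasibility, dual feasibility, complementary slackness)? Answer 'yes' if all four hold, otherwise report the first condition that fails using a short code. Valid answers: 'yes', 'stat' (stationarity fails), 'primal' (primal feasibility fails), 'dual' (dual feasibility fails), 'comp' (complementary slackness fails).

Gradient of f: grad f(x) = Q x + c = (0, 0)
Constraint values g_i(x) = a_i^T x - b_i:
  g_1((3, -2)) = -2
  g_2((3, -2)) = 0
Stationarity residual: grad f(x) + sum_i lambda_i a_i = (0, 0)
  -> stationarity OK
Primal feasibility (all g_i <= 0): OK
Dual feasibility (all lambda_i >= 0): OK
Complementary slackness (lambda_i * g_i(x) = 0 for all i): OK

Verdict: yes, KKT holds.

yes


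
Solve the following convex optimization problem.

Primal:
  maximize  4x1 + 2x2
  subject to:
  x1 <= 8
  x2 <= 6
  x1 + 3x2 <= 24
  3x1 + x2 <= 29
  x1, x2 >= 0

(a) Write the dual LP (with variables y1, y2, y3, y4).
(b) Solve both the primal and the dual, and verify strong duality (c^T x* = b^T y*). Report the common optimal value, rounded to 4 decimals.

The standard primal-dual pair for 'max c^T x s.t. A x <= b, x >= 0' is:
  Dual:  min b^T y  s.t.  A^T y >= c,  y >= 0.

So the dual LP is:
  minimize  8y1 + 6y2 + 24y3 + 29y4
  subject to:
    y1 + y3 + 3y4 >= 4
    y2 + 3y3 + y4 >= 2
    y1, y2, y3, y4 >= 0

Solving the primal: x* = (7.875, 5.375).
  primal value c^T x* = 42.25.
Solving the dual: y* = (0, 0, 0.25, 1.25).
  dual value b^T y* = 42.25.
Strong duality: c^T x* = b^T y*. Confirmed.

42.25


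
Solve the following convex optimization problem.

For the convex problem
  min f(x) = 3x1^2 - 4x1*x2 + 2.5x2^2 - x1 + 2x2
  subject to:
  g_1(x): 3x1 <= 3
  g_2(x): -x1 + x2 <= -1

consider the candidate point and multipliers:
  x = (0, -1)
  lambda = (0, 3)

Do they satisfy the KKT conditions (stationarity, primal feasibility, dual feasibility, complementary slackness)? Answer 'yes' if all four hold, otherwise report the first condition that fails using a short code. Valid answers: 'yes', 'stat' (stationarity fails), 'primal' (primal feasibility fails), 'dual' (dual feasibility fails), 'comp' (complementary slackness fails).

Gradient of f: grad f(x) = Q x + c = (3, -3)
Constraint values g_i(x) = a_i^T x - b_i:
  g_1((0, -1)) = -3
  g_2((0, -1)) = 0
Stationarity residual: grad f(x) + sum_i lambda_i a_i = (0, 0)
  -> stationarity OK
Primal feasibility (all g_i <= 0): OK
Dual feasibility (all lambda_i >= 0): OK
Complementary slackness (lambda_i * g_i(x) = 0 for all i): OK

Verdict: yes, KKT holds.

yes


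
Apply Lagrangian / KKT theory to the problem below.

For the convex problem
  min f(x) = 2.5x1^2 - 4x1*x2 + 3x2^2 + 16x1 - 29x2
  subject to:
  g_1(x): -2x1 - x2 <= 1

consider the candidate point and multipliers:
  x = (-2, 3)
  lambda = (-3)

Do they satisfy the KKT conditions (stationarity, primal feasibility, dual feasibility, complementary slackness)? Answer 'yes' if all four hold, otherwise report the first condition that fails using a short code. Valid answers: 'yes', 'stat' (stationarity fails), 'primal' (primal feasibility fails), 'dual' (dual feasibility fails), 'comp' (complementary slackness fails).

Gradient of f: grad f(x) = Q x + c = (-6, -3)
Constraint values g_i(x) = a_i^T x - b_i:
  g_1((-2, 3)) = 0
Stationarity residual: grad f(x) + sum_i lambda_i a_i = (0, 0)
  -> stationarity OK
Primal feasibility (all g_i <= 0): OK
Dual feasibility (all lambda_i >= 0): FAILS
Complementary slackness (lambda_i * g_i(x) = 0 for all i): OK

Verdict: the first failing condition is dual_feasibility -> dual.

dual


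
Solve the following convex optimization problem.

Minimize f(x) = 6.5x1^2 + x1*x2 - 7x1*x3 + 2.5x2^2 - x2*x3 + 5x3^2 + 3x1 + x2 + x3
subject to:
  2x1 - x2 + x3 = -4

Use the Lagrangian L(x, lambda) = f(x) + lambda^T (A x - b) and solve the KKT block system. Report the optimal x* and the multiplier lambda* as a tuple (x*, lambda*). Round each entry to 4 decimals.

Form the Lagrangian:
  L(x, lambda) = (1/2) x^T Q x + c^T x + lambda^T (A x - b)
Stationarity (grad_x L = 0): Q x + c + A^T lambda = 0.
Primal feasibility: A x = b.

This gives the KKT block system:
  [ Q   A^T ] [ x     ]   [-c ]
  [ A    0  ] [ lambda ] = [ b ]

Solving the linear system:
  x*      = (-1.26, 0.2893, -1.1908)
  lambda* = (2.3774)
  f(x*)   = 2.414

x* = (-1.26, 0.2893, -1.1908), lambda* = (2.3774)


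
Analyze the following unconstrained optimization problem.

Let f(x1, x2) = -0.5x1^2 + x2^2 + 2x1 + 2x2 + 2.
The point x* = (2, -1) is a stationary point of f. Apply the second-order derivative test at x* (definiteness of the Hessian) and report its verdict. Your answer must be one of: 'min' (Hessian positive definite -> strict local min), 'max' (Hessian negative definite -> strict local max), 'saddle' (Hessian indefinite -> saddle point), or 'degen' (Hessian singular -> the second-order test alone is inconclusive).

Compute the Hessian H = grad^2 f:
  H = [[-1, 0], [0, 2]]
Verify stationarity: grad f(x*) = H x* + g = (0, 0).
Eigenvalues of H: -1, 2.
Eigenvalues have mixed signs, so H is indefinite -> x* is a saddle point.

saddle


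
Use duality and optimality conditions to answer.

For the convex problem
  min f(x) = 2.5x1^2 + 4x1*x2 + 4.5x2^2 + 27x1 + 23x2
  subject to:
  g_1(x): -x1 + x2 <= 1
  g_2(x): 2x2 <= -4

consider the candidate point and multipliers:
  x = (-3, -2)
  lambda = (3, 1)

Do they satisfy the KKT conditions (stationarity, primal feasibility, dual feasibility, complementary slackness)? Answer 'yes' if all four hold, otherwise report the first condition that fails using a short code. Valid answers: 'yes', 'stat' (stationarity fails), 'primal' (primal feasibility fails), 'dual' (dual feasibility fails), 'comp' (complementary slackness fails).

Gradient of f: grad f(x) = Q x + c = (4, -7)
Constraint values g_i(x) = a_i^T x - b_i:
  g_1((-3, -2)) = 0
  g_2((-3, -2)) = 0
Stationarity residual: grad f(x) + sum_i lambda_i a_i = (1, -2)
  -> stationarity FAILS
Primal feasibility (all g_i <= 0): OK
Dual feasibility (all lambda_i >= 0): OK
Complementary slackness (lambda_i * g_i(x) = 0 for all i): OK

Verdict: the first failing condition is stationarity -> stat.

stat


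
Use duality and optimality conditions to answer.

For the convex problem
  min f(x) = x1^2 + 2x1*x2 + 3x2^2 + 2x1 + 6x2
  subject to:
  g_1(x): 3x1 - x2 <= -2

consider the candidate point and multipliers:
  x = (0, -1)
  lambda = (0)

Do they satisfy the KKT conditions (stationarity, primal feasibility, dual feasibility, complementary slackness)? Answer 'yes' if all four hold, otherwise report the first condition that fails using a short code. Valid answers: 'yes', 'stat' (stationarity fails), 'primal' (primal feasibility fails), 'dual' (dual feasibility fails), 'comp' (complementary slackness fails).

Gradient of f: grad f(x) = Q x + c = (0, 0)
Constraint values g_i(x) = a_i^T x - b_i:
  g_1((0, -1)) = 3
Stationarity residual: grad f(x) + sum_i lambda_i a_i = (0, 0)
  -> stationarity OK
Primal feasibility (all g_i <= 0): FAILS
Dual feasibility (all lambda_i >= 0): OK
Complementary slackness (lambda_i * g_i(x) = 0 for all i): OK

Verdict: the first failing condition is primal_feasibility -> primal.

primal


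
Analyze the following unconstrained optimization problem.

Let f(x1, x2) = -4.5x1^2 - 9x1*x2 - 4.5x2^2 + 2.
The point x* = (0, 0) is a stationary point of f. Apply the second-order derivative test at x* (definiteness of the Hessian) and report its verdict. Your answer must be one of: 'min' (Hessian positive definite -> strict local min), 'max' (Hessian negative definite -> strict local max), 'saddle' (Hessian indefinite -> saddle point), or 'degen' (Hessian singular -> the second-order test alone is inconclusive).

Compute the Hessian H = grad^2 f:
  H = [[-9, -9], [-9, -9]]
Verify stationarity: grad f(x*) = H x* + g = (0, 0).
Eigenvalues of H: -18, 0.
H has a zero eigenvalue (singular; negative semidefinite but not definite), so H is neither positive definite, negative definite, nor indefinite. The second-order test alone is inconclusive -> degen.
(Indeed, f is constant along the null direction of H through x*, so x* is not a strict local extremum.)

degen


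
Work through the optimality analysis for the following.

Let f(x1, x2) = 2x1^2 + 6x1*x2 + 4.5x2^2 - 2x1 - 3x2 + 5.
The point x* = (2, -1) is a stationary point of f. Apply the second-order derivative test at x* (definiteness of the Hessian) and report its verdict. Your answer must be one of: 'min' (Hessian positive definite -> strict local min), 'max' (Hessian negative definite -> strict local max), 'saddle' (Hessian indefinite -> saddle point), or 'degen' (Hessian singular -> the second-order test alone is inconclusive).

Compute the Hessian H = grad^2 f:
  H = [[4, 6], [6, 9]]
Verify stationarity: grad f(x*) = H x* + g = (0, 0).
Eigenvalues of H: 0, 13.
H has a zero eigenvalue (singular; positive semidefinite but not definite), so H is neither positive definite, negative definite, nor indefinite. The second-order test alone is inconclusive -> degen.
(Indeed, f is constant along the null direction of H through x*, so x* is not a strict local extremum.)

degen


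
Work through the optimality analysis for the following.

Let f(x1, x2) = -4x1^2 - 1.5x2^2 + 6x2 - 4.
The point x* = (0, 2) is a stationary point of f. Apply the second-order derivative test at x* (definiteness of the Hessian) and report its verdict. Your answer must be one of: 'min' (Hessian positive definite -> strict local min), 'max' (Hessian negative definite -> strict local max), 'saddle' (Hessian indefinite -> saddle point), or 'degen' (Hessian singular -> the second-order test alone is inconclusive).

Compute the Hessian H = grad^2 f:
  H = [[-8, 0], [0, -3]]
Verify stationarity: grad f(x*) = H x* + g = (0, 0).
Eigenvalues of H: -8, -3.
Both eigenvalues < 0, so H is negative definite -> x* is a strict local max.

max


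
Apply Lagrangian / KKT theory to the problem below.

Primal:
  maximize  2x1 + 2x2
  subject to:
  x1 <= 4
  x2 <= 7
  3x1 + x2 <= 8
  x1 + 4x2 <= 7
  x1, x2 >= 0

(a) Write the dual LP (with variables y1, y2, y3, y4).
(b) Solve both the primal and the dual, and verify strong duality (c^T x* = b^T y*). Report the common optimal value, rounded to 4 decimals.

The standard primal-dual pair for 'max c^T x s.t. A x <= b, x >= 0' is:
  Dual:  min b^T y  s.t.  A^T y >= c,  y >= 0.

So the dual LP is:
  minimize  4y1 + 7y2 + 8y3 + 7y4
  subject to:
    y1 + 3y3 + y4 >= 2
    y2 + y3 + 4y4 >= 2
    y1, y2, y3, y4 >= 0

Solving the primal: x* = (2.2727, 1.1818).
  primal value c^T x* = 6.9091.
Solving the dual: y* = (0, 0, 0.5455, 0.3636).
  dual value b^T y* = 6.9091.
Strong duality: c^T x* = b^T y*. Confirmed.

6.9091


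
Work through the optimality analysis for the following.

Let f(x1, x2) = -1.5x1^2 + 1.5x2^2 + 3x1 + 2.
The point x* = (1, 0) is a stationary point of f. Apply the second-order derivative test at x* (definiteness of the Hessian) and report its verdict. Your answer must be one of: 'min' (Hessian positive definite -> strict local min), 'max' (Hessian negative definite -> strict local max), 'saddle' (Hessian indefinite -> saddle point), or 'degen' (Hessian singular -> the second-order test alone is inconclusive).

Compute the Hessian H = grad^2 f:
  H = [[-3, 0], [0, 3]]
Verify stationarity: grad f(x*) = H x* + g = (0, 0).
Eigenvalues of H: -3, 3.
Eigenvalues have mixed signs, so H is indefinite -> x* is a saddle point.

saddle


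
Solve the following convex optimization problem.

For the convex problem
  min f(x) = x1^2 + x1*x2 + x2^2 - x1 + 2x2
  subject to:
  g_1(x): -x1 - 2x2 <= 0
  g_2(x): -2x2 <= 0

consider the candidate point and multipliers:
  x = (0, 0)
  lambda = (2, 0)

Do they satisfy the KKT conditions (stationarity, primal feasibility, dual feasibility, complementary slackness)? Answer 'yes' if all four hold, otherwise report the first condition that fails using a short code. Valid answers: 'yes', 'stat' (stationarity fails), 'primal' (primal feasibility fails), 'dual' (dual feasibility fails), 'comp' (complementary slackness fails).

Gradient of f: grad f(x) = Q x + c = (-1, 2)
Constraint values g_i(x) = a_i^T x - b_i:
  g_1((0, 0)) = 0
  g_2((0, 0)) = 0
Stationarity residual: grad f(x) + sum_i lambda_i a_i = (-3, -2)
  -> stationarity FAILS
Primal feasibility (all g_i <= 0): OK
Dual feasibility (all lambda_i >= 0): OK
Complementary slackness (lambda_i * g_i(x) = 0 for all i): OK

Verdict: the first failing condition is stationarity -> stat.

stat


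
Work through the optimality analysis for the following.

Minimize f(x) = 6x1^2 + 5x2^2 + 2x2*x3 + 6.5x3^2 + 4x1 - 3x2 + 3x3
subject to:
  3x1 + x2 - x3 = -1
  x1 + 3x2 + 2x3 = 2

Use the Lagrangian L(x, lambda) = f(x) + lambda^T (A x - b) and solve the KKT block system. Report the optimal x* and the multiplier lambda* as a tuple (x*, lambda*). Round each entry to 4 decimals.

Form the Lagrangian:
  L(x, lambda) = (1/2) x^T Q x + c^T x + lambda^T (A x - b)
Stationarity (grad_x L = 0): Q x + c + A^T lambda = 0.
Primal feasibility: A x = b.

This gives the KKT block system:
  [ Q   A^T ] [ x     ]   [-c ]
  [ A    0  ] [ lambda ] = [ b ]

Solving the linear system:
  x*      = (-0.5544, 0.7761, 0.113)
  lambda* = (1.618, -2.2017)
  f(x*)   = 0.9074

x* = (-0.5544, 0.7761, 0.113), lambda* = (1.618, -2.2017)


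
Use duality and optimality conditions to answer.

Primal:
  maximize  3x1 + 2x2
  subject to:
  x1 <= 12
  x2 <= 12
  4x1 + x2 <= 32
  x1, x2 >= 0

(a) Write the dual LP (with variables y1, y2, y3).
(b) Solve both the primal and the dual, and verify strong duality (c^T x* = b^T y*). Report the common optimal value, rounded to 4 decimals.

The standard primal-dual pair for 'max c^T x s.t. A x <= b, x >= 0' is:
  Dual:  min b^T y  s.t.  A^T y >= c,  y >= 0.

So the dual LP is:
  minimize  12y1 + 12y2 + 32y3
  subject to:
    y1 + 4y3 >= 3
    y2 + y3 >= 2
    y1, y2, y3 >= 0

Solving the primal: x* = (5, 12).
  primal value c^T x* = 39.
Solving the dual: y* = (0, 1.25, 0.75).
  dual value b^T y* = 39.
Strong duality: c^T x* = b^T y*. Confirmed.

39


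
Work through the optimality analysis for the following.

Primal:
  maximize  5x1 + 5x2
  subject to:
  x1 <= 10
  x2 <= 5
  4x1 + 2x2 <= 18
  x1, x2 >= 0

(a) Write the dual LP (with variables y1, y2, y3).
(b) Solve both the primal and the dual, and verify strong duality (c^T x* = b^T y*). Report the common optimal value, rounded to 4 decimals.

The standard primal-dual pair for 'max c^T x s.t. A x <= b, x >= 0' is:
  Dual:  min b^T y  s.t.  A^T y >= c,  y >= 0.

So the dual LP is:
  minimize  10y1 + 5y2 + 18y3
  subject to:
    y1 + 4y3 >= 5
    y2 + 2y3 >= 5
    y1, y2, y3 >= 0

Solving the primal: x* = (2, 5).
  primal value c^T x* = 35.
Solving the dual: y* = (0, 2.5, 1.25).
  dual value b^T y* = 35.
Strong duality: c^T x* = b^T y*. Confirmed.

35


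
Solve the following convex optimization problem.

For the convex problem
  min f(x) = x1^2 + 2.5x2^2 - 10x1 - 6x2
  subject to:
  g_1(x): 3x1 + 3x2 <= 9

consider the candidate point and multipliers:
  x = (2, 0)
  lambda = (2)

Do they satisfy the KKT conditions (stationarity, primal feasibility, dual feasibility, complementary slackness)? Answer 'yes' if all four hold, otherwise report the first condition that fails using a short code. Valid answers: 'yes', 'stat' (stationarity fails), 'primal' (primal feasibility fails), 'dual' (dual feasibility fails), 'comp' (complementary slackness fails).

Gradient of f: grad f(x) = Q x + c = (-6, -6)
Constraint values g_i(x) = a_i^T x - b_i:
  g_1((2, 0)) = -3
Stationarity residual: grad f(x) + sum_i lambda_i a_i = (0, 0)
  -> stationarity OK
Primal feasibility (all g_i <= 0): OK
Dual feasibility (all lambda_i >= 0): OK
Complementary slackness (lambda_i * g_i(x) = 0 for all i): FAILS

Verdict: the first failing condition is complementary_slackness -> comp.

comp


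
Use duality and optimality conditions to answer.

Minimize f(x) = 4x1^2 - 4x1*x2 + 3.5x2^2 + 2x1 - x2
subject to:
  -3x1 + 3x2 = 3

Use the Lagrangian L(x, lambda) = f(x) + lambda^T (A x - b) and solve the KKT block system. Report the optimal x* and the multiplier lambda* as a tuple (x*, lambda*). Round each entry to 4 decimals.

Form the Lagrangian:
  L(x, lambda) = (1/2) x^T Q x + c^T x + lambda^T (A x - b)
Stationarity (grad_x L = 0): Q x + c + A^T lambda = 0.
Primal feasibility: A x = b.

This gives the KKT block system:
  [ Q   A^T ] [ x     ]   [-c ]
  [ A    0  ] [ lambda ] = [ b ]

Solving the linear system:
  x*      = (-0.5714, 0.4286)
  lambda* = (-1.4286)
  f(x*)   = 1.3571

x* = (-0.5714, 0.4286), lambda* = (-1.4286)


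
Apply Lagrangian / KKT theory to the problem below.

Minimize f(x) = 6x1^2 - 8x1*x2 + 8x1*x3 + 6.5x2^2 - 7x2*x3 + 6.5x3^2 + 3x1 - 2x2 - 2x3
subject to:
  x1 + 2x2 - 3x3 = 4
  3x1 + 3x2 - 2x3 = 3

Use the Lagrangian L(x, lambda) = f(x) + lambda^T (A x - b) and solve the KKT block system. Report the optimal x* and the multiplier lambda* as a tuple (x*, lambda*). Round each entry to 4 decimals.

Form the Lagrangian:
  L(x, lambda) = (1/2) x^T Q x + c^T x + lambda^T (A x - b)
Stationarity (grad_x L = 0): Q x + c + A^T lambda = 0.
Primal feasibility: A x = b.

This gives the KKT block system:
  [ Q   A^T ] [ x     ]   [-c ]
  [ A    0  ] [ lambda ] = [ b ]

Solving the linear system:
  x*      = (0.2176, -0.1046, -1.3306)
  lambda* = (-8.4093, 4.2019)
  f(x*)   = 12.2773

x* = (0.2176, -0.1046, -1.3306), lambda* = (-8.4093, 4.2019)


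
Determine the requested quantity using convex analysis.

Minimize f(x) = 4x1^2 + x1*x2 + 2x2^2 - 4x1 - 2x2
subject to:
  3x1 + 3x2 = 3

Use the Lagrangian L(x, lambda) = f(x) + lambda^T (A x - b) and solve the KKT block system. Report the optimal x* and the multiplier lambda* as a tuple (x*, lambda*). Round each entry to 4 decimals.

Form the Lagrangian:
  L(x, lambda) = (1/2) x^T Q x + c^T x + lambda^T (A x - b)
Stationarity (grad_x L = 0): Q x + c + A^T lambda = 0.
Primal feasibility: A x = b.

This gives the KKT block system:
  [ Q   A^T ] [ x     ]   [-c ]
  [ A    0  ] [ lambda ] = [ b ]

Solving the linear system:
  x*      = (0.5, 0.5)
  lambda* = (-0.1667)
  f(x*)   = -1.25

x* = (0.5, 0.5), lambda* = (-0.1667)


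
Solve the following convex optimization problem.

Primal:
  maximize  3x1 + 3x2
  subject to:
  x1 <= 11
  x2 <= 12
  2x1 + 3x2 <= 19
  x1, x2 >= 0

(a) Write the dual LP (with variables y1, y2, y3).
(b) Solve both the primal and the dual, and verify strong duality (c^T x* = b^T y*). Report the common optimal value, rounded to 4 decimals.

The standard primal-dual pair for 'max c^T x s.t. A x <= b, x >= 0' is:
  Dual:  min b^T y  s.t.  A^T y >= c,  y >= 0.

So the dual LP is:
  minimize  11y1 + 12y2 + 19y3
  subject to:
    y1 + 2y3 >= 3
    y2 + 3y3 >= 3
    y1, y2, y3 >= 0

Solving the primal: x* = (9.5, 0).
  primal value c^T x* = 28.5.
Solving the dual: y* = (0, 0, 1.5).
  dual value b^T y* = 28.5.
Strong duality: c^T x* = b^T y*. Confirmed.

28.5


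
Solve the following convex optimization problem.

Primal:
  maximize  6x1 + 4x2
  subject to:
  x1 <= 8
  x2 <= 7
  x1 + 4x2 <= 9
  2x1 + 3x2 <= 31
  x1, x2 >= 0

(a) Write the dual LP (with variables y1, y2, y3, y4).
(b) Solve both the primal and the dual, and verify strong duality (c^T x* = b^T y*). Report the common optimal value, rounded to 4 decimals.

The standard primal-dual pair for 'max c^T x s.t. A x <= b, x >= 0' is:
  Dual:  min b^T y  s.t.  A^T y >= c,  y >= 0.

So the dual LP is:
  minimize  8y1 + 7y2 + 9y3 + 31y4
  subject to:
    y1 + y3 + 2y4 >= 6
    y2 + 4y3 + 3y4 >= 4
    y1, y2, y3, y4 >= 0

Solving the primal: x* = (8, 0.25).
  primal value c^T x* = 49.
Solving the dual: y* = (5, 0, 1, 0).
  dual value b^T y* = 49.
Strong duality: c^T x* = b^T y*. Confirmed.

49


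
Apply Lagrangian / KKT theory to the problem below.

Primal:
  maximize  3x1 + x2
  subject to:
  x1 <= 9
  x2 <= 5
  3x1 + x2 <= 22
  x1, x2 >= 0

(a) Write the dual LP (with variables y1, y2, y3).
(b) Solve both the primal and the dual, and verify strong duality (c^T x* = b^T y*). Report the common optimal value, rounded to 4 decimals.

The standard primal-dual pair for 'max c^T x s.t. A x <= b, x >= 0' is:
  Dual:  min b^T y  s.t.  A^T y >= c,  y >= 0.

So the dual LP is:
  minimize  9y1 + 5y2 + 22y3
  subject to:
    y1 + 3y3 >= 3
    y2 + y3 >= 1
    y1, y2, y3 >= 0

Solving the primal: x* = (7.3333, 0).
  primal value c^T x* = 22.
Solving the dual: y* = (0, 0, 1).
  dual value b^T y* = 22.
Strong duality: c^T x* = b^T y*. Confirmed.

22


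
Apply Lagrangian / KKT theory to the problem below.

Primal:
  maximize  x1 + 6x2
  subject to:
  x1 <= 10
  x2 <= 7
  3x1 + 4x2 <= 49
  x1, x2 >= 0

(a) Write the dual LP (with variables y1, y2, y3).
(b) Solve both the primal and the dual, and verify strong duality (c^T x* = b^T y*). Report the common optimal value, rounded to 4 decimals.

The standard primal-dual pair for 'max c^T x s.t. A x <= b, x >= 0' is:
  Dual:  min b^T y  s.t.  A^T y >= c,  y >= 0.

So the dual LP is:
  minimize  10y1 + 7y2 + 49y3
  subject to:
    y1 + 3y3 >= 1
    y2 + 4y3 >= 6
    y1, y2, y3 >= 0

Solving the primal: x* = (7, 7).
  primal value c^T x* = 49.
Solving the dual: y* = (0, 4.6667, 0.3333).
  dual value b^T y* = 49.
Strong duality: c^T x* = b^T y*. Confirmed.

49


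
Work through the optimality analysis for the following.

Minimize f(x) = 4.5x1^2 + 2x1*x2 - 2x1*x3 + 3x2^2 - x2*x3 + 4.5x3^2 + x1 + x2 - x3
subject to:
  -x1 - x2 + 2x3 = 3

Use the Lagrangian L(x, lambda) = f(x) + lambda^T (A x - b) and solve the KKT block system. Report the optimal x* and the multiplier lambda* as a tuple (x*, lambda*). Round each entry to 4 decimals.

Form the Lagrangian:
  L(x, lambda) = (1/2) x^T Q x + c^T x + lambda^T (A x - b)
Stationarity (grad_x L = 0): Q x + c + A^T lambda = 0.
Primal feasibility: A x = b.

This gives the KKT block system:
  [ Q   A^T ] [ x     ]   [-c ]
  [ A    0  ] [ lambda ] = [ b ]

Solving the linear system:
  x*      = (-0.2521, -0.6975, 1.0252)
  lambda* = (-4.7143)
  f(x*)   = 6.084

x* = (-0.2521, -0.6975, 1.0252), lambda* = (-4.7143)


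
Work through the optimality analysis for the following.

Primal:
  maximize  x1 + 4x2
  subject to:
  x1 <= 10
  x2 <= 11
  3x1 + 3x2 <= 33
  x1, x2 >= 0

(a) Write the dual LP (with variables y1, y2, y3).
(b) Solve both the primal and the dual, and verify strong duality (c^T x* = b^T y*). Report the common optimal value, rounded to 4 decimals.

The standard primal-dual pair for 'max c^T x s.t. A x <= b, x >= 0' is:
  Dual:  min b^T y  s.t.  A^T y >= c,  y >= 0.

So the dual LP is:
  minimize  10y1 + 11y2 + 33y3
  subject to:
    y1 + 3y3 >= 1
    y2 + 3y3 >= 4
    y1, y2, y3 >= 0

Solving the primal: x* = (0, 11).
  primal value c^T x* = 44.
Solving the dual: y* = (0, 0, 1.3333).
  dual value b^T y* = 44.
Strong duality: c^T x* = b^T y*. Confirmed.

44


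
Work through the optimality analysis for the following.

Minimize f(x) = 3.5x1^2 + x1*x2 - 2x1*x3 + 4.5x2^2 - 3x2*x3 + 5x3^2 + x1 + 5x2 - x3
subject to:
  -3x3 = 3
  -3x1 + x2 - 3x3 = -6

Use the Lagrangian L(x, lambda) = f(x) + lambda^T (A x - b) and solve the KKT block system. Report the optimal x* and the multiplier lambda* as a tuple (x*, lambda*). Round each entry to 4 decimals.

Form the Lagrangian:
  L(x, lambda) = (1/2) x^T Q x + c^T x + lambda^T (A x - b)
Stationarity (grad_x L = 0): Q x + c + A^T lambda = 0.
Primal feasibility: A x = b.

This gives the KKT block system:
  [ Q   A^T ] [ x     ]   [-c ]
  [ A    0  ] [ lambda ] = [ b ]

Solving the linear system:
  x*      = (2.3936, -1.8191, -1)
  lambda* = (-9.422, 5.9787)
  f(x*)   = 29.2181

x* = (2.3936, -1.8191, -1), lambda* = (-9.422, 5.9787)


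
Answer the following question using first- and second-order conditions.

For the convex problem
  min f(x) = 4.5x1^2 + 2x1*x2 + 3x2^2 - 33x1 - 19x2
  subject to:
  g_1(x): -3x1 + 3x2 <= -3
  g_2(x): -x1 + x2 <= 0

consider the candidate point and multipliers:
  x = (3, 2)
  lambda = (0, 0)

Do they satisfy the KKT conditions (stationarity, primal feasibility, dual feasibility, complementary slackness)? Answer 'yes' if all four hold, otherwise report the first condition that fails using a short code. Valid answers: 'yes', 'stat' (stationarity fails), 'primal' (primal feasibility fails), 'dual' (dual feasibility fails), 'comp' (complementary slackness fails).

Gradient of f: grad f(x) = Q x + c = (-2, -1)
Constraint values g_i(x) = a_i^T x - b_i:
  g_1((3, 2)) = 0
  g_2((3, 2)) = -1
Stationarity residual: grad f(x) + sum_i lambda_i a_i = (-2, -1)
  -> stationarity FAILS
Primal feasibility (all g_i <= 0): OK
Dual feasibility (all lambda_i >= 0): OK
Complementary slackness (lambda_i * g_i(x) = 0 for all i): OK

Verdict: the first failing condition is stationarity -> stat.

stat


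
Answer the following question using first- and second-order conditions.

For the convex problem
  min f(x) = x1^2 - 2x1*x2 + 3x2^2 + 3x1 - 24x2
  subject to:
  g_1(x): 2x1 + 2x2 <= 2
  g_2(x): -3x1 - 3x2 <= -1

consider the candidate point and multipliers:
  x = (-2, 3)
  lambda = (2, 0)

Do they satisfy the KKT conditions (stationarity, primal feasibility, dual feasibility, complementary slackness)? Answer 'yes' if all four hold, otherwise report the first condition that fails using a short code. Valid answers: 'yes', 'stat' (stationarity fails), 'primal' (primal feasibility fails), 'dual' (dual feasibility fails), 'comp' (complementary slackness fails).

Gradient of f: grad f(x) = Q x + c = (-7, -2)
Constraint values g_i(x) = a_i^T x - b_i:
  g_1((-2, 3)) = 0
  g_2((-2, 3)) = -2
Stationarity residual: grad f(x) + sum_i lambda_i a_i = (-3, 2)
  -> stationarity FAILS
Primal feasibility (all g_i <= 0): OK
Dual feasibility (all lambda_i >= 0): OK
Complementary slackness (lambda_i * g_i(x) = 0 for all i): OK

Verdict: the first failing condition is stationarity -> stat.

stat


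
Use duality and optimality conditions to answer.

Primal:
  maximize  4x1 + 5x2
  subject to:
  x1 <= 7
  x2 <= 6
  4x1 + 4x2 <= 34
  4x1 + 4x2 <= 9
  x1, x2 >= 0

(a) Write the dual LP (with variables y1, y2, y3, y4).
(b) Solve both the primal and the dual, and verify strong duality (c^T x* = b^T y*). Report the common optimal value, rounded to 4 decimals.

The standard primal-dual pair for 'max c^T x s.t. A x <= b, x >= 0' is:
  Dual:  min b^T y  s.t.  A^T y >= c,  y >= 0.

So the dual LP is:
  minimize  7y1 + 6y2 + 34y3 + 9y4
  subject to:
    y1 + 4y3 + 4y4 >= 4
    y2 + 4y3 + 4y4 >= 5
    y1, y2, y3, y4 >= 0

Solving the primal: x* = (0, 2.25).
  primal value c^T x* = 11.25.
Solving the dual: y* = (0, 0, 0, 1.25).
  dual value b^T y* = 11.25.
Strong duality: c^T x* = b^T y*. Confirmed.

11.25


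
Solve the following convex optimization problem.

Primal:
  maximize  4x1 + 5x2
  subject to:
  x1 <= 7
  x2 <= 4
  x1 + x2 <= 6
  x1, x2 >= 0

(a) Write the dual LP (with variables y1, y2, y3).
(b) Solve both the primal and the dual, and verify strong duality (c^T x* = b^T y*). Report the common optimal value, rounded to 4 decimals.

The standard primal-dual pair for 'max c^T x s.t. A x <= b, x >= 0' is:
  Dual:  min b^T y  s.t.  A^T y >= c,  y >= 0.

So the dual LP is:
  minimize  7y1 + 4y2 + 6y3
  subject to:
    y1 + y3 >= 4
    y2 + y3 >= 5
    y1, y2, y3 >= 0

Solving the primal: x* = (2, 4).
  primal value c^T x* = 28.
Solving the dual: y* = (0, 1, 4).
  dual value b^T y* = 28.
Strong duality: c^T x* = b^T y*. Confirmed.

28


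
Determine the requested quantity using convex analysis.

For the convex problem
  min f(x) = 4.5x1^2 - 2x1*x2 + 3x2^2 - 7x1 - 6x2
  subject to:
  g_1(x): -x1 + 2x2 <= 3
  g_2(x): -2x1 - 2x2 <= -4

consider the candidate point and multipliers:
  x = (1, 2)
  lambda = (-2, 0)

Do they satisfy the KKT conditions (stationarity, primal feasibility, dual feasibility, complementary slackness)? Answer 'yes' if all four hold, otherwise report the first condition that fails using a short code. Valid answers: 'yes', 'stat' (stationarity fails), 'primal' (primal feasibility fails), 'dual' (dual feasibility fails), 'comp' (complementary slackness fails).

Gradient of f: grad f(x) = Q x + c = (-2, 4)
Constraint values g_i(x) = a_i^T x - b_i:
  g_1((1, 2)) = 0
  g_2((1, 2)) = -2
Stationarity residual: grad f(x) + sum_i lambda_i a_i = (0, 0)
  -> stationarity OK
Primal feasibility (all g_i <= 0): OK
Dual feasibility (all lambda_i >= 0): FAILS
Complementary slackness (lambda_i * g_i(x) = 0 for all i): OK

Verdict: the first failing condition is dual_feasibility -> dual.

dual


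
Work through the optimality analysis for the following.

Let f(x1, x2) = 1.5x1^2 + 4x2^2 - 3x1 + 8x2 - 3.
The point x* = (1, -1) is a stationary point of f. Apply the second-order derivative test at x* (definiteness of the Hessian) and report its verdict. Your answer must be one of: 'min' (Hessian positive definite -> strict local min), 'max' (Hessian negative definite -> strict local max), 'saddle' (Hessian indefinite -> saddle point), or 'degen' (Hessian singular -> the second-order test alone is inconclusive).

Compute the Hessian H = grad^2 f:
  H = [[3, 0], [0, 8]]
Verify stationarity: grad f(x*) = H x* + g = (0, 0).
Eigenvalues of H: 3, 8.
Both eigenvalues > 0, so H is positive definite -> x* is a strict local min.

min


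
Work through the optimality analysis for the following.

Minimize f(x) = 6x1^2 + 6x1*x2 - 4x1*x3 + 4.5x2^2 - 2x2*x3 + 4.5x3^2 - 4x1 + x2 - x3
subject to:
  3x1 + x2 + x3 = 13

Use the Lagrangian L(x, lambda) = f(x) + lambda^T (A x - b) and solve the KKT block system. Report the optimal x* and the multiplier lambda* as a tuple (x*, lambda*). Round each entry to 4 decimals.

Form the Lagrangian:
  L(x, lambda) = (1/2) x^T Q x + c^T x + lambda^T (A x - b)
Stationarity (grad_x L = 0): Q x + c + A^T lambda = 0.
Primal feasibility: A x = b.

This gives the KKT block system:
  [ Q   A^T ] [ x     ]   [-c ]
  [ A    0  ] [ lambda ] = [ b ]

Solving the linear system:
  x*      = (3.8966, -1.2069, 2.5172)
  lambda* = (-8.4828)
  f(x*)   = 45.4828

x* = (3.8966, -1.2069, 2.5172), lambda* = (-8.4828)


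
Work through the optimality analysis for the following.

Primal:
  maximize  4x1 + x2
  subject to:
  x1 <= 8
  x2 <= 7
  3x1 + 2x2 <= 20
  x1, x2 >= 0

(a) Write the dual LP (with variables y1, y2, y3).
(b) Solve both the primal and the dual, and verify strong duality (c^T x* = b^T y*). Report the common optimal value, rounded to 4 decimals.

The standard primal-dual pair for 'max c^T x s.t. A x <= b, x >= 0' is:
  Dual:  min b^T y  s.t.  A^T y >= c,  y >= 0.

So the dual LP is:
  minimize  8y1 + 7y2 + 20y3
  subject to:
    y1 + 3y3 >= 4
    y2 + 2y3 >= 1
    y1, y2, y3 >= 0

Solving the primal: x* = (6.6667, 0).
  primal value c^T x* = 26.6667.
Solving the dual: y* = (0, 0, 1.3333).
  dual value b^T y* = 26.6667.
Strong duality: c^T x* = b^T y*. Confirmed.

26.6667


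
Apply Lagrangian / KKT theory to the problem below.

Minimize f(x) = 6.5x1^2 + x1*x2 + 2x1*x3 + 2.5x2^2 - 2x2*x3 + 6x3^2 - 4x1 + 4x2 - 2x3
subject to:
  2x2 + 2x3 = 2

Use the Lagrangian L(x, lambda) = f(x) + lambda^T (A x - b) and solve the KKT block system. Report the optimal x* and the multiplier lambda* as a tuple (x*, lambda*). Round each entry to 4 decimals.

Form the Lagrangian:
  L(x, lambda) = (1/2) x^T Q x + c^T x + lambda^T (A x - b)
Stationarity (grad_x L = 0): Q x + c + A^T lambda = 0.
Primal feasibility: A x = b.

This gives the KKT block system:
  [ Q   A^T ] [ x     ]   [-c ]
  [ A    0  ] [ lambda ] = [ b ]

Solving the linear system:
  x*      = (0.1838, 0.3897, 0.6103)
  lambda* = (-2.4559)
  f(x*)   = 2.2574

x* = (0.1838, 0.3897, 0.6103), lambda* = (-2.4559)


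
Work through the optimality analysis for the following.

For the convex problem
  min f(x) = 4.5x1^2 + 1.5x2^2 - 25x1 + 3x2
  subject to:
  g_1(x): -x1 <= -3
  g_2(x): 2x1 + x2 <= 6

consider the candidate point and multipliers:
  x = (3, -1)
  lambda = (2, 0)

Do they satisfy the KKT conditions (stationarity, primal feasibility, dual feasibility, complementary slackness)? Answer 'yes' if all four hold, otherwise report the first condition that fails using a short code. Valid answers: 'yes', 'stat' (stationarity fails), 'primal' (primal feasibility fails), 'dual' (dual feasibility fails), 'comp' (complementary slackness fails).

Gradient of f: grad f(x) = Q x + c = (2, 0)
Constraint values g_i(x) = a_i^T x - b_i:
  g_1((3, -1)) = 0
  g_2((3, -1)) = -1
Stationarity residual: grad f(x) + sum_i lambda_i a_i = (0, 0)
  -> stationarity OK
Primal feasibility (all g_i <= 0): OK
Dual feasibility (all lambda_i >= 0): OK
Complementary slackness (lambda_i * g_i(x) = 0 for all i): OK

Verdict: yes, KKT holds.

yes


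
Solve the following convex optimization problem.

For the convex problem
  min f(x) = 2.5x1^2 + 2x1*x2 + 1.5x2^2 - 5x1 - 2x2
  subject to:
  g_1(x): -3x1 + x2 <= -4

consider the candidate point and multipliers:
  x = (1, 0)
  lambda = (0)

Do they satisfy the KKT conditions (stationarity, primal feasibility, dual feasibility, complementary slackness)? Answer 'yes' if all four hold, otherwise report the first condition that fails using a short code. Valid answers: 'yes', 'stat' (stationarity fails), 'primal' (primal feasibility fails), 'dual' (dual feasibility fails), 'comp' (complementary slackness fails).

Gradient of f: grad f(x) = Q x + c = (0, 0)
Constraint values g_i(x) = a_i^T x - b_i:
  g_1((1, 0)) = 1
Stationarity residual: grad f(x) + sum_i lambda_i a_i = (0, 0)
  -> stationarity OK
Primal feasibility (all g_i <= 0): FAILS
Dual feasibility (all lambda_i >= 0): OK
Complementary slackness (lambda_i * g_i(x) = 0 for all i): OK

Verdict: the first failing condition is primal_feasibility -> primal.

primal


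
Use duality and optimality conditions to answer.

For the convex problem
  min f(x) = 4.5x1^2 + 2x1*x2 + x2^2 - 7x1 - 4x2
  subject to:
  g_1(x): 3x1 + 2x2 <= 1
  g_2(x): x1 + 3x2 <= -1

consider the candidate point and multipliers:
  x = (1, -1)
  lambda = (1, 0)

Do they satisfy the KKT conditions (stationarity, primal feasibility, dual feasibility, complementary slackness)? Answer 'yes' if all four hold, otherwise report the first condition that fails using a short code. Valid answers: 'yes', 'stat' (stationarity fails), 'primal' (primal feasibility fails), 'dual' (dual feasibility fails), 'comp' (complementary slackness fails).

Gradient of f: grad f(x) = Q x + c = (0, -4)
Constraint values g_i(x) = a_i^T x - b_i:
  g_1((1, -1)) = 0
  g_2((1, -1)) = -1
Stationarity residual: grad f(x) + sum_i lambda_i a_i = (3, -2)
  -> stationarity FAILS
Primal feasibility (all g_i <= 0): OK
Dual feasibility (all lambda_i >= 0): OK
Complementary slackness (lambda_i * g_i(x) = 0 for all i): OK

Verdict: the first failing condition is stationarity -> stat.

stat


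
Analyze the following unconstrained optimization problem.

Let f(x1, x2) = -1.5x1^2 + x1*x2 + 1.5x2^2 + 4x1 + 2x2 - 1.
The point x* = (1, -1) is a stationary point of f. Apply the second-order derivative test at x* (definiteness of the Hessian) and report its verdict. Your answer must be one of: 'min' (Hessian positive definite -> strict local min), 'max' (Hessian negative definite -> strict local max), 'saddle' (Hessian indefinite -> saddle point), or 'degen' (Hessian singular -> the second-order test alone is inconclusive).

Compute the Hessian H = grad^2 f:
  H = [[-3, 1], [1, 3]]
Verify stationarity: grad f(x*) = H x* + g = (0, 0).
Eigenvalues of H: -3.1623, 3.1623.
Eigenvalues have mixed signs, so H is indefinite -> x* is a saddle point.

saddle


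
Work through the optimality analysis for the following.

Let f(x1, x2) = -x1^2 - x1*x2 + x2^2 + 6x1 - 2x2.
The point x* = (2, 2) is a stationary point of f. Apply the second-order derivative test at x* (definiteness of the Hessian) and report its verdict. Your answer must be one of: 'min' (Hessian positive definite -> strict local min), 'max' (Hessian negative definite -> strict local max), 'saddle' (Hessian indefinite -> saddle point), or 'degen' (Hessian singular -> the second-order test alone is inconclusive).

Compute the Hessian H = grad^2 f:
  H = [[-2, -1], [-1, 2]]
Verify stationarity: grad f(x*) = H x* + g = (0, 0).
Eigenvalues of H: -2.2361, 2.2361.
Eigenvalues have mixed signs, so H is indefinite -> x* is a saddle point.

saddle
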